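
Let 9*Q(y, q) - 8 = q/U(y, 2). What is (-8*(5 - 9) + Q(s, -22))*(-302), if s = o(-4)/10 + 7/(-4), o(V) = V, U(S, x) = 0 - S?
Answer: -1236992/129 ≈ -9589.1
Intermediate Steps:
U(S, x) = -S
s = -43/20 (s = -4/10 + 7/(-4) = -4*⅒ + 7*(-¼) = -⅖ - 7/4 = -43/20 ≈ -2.1500)
Q(y, q) = 8/9 - q/(9*y) (Q(y, q) = 8/9 + (q/((-y)))/9 = 8/9 + (q*(-1/y))/9 = 8/9 + (-q/y)/9 = 8/9 - q/(9*y))
(-8*(5 - 9) + Q(s, -22))*(-302) = (-8*(5 - 9) + (-1*(-22) + 8*(-43/20))/(9*(-43/20)))*(-302) = (-8*(-4) + (⅑)*(-20/43)*(22 - 86/5))*(-302) = (32 + (⅑)*(-20/43)*(24/5))*(-302) = (32 - 32/129)*(-302) = (4096/129)*(-302) = -1236992/129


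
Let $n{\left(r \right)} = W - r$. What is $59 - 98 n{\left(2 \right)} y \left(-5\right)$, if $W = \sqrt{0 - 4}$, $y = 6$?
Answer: $-5821 + 5880 i \approx -5821.0 + 5880.0 i$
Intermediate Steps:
$W = 2 i$ ($W = \sqrt{-4} = 2 i \approx 2.0 i$)
$n{\left(r \right)} = - r + 2 i$ ($n{\left(r \right)} = 2 i - r = - r + 2 i$)
$59 - 98 n{\left(2 \right)} y \left(-5\right) = 59 - 98 \left(\left(-1\right) 2 + 2 i\right) 6 \left(-5\right) = 59 - 98 \left(-2 + 2 i\right) 6 \left(-5\right) = 59 - 98 \left(-12 + 12 i\right) \left(-5\right) = 59 - 98 \left(60 - 60 i\right) = 59 - \left(5880 - 5880 i\right) = -5821 + 5880 i$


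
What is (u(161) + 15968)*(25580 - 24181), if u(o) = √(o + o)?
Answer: 22339232 + 1399*√322 ≈ 2.2364e+7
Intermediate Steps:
u(o) = √2*√o (u(o) = √(2*o) = √2*√o)
(u(161) + 15968)*(25580 - 24181) = (√2*√161 + 15968)*(25580 - 24181) = (√322 + 15968)*1399 = (15968 + √322)*1399 = 22339232 + 1399*√322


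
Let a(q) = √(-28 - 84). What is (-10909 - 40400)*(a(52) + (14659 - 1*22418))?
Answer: 398106531 - 205236*I*√7 ≈ 3.9811e+8 - 5.43e+5*I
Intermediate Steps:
a(q) = 4*I*√7 (a(q) = √(-112) = 4*I*√7)
(-10909 - 40400)*(a(52) + (14659 - 1*22418)) = (-10909 - 40400)*(4*I*√7 + (14659 - 1*22418)) = -51309*(4*I*√7 + (14659 - 22418)) = -51309*(4*I*√7 - 7759) = -51309*(-7759 + 4*I*√7) = 398106531 - 205236*I*√7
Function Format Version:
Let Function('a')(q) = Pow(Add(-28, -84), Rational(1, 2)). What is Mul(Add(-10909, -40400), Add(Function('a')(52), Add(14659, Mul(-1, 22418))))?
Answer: Add(398106531, Mul(-205236, I, Pow(7, Rational(1, 2)))) ≈ Add(3.9811e+8, Mul(-5.4300e+5, I))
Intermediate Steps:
Function('a')(q) = Mul(4, I, Pow(7, Rational(1, 2))) (Function('a')(q) = Pow(-112, Rational(1, 2)) = Mul(4, I, Pow(7, Rational(1, 2))))
Mul(Add(-10909, -40400), Add(Function('a')(52), Add(14659, Mul(-1, 22418)))) = Mul(Add(-10909, -40400), Add(Mul(4, I, Pow(7, Rational(1, 2))), Add(14659, Mul(-1, 22418)))) = Mul(-51309, Add(Mul(4, I, Pow(7, Rational(1, 2))), Add(14659, -22418))) = Mul(-51309, Add(Mul(4, I, Pow(7, Rational(1, 2))), -7759)) = Mul(-51309, Add(-7759, Mul(4, I, Pow(7, Rational(1, 2))))) = Add(398106531, Mul(-205236, I, Pow(7, Rational(1, 2))))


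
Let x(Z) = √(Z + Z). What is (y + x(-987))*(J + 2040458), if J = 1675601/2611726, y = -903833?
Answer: -4816633510188555797/2611726 + 5329118886109*I*√1974/2611726 ≈ -1.8442e+12 + 9.0657e+7*I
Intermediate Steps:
x(Z) = √2*√Z (x(Z) = √(2*Z) = √2*√Z)
J = 1675601/2611726 (J = 1675601*(1/2611726) = 1675601/2611726 ≈ 0.64157)
(y + x(-987))*(J + 2040458) = (-903833 + √2*√(-987))*(1675601/2611726 + 2040458) = (-903833 + √2*(I*√987))*(5329118886109/2611726) = (-903833 + I*√1974)*(5329118886109/2611726) = -4816633510188555797/2611726 + 5329118886109*I*√1974/2611726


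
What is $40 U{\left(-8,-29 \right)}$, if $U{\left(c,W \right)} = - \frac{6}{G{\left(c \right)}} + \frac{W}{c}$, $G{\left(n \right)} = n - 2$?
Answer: $169$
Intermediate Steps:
$G{\left(n \right)} = -2 + n$
$U{\left(c,W \right)} = - \frac{6}{-2 + c} + \frac{W}{c}$
$40 U{\left(-8,-29 \right)} = 40 \left(- \frac{6}{-2 - 8} - \frac{29}{-8}\right) = 40 \left(- \frac{6}{-10} - - \frac{29}{8}\right) = 40 \left(\left(-6\right) \left(- \frac{1}{10}\right) + \frac{29}{8}\right) = 40 \left(\frac{3}{5} + \frac{29}{8}\right) = 40 \cdot \frac{169}{40} = 169$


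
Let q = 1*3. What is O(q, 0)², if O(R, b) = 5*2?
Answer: 100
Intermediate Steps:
q = 3
O(R, b) = 10
O(q, 0)² = 10² = 100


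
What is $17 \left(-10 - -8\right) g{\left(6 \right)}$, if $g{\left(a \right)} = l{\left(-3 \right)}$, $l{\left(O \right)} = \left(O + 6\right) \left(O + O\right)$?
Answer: $612$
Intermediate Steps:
$l{\left(O \right)} = 2 O \left(6 + O\right)$ ($l{\left(O \right)} = \left(6 + O\right) 2 O = 2 O \left(6 + O\right)$)
$g{\left(a \right)} = -18$ ($g{\left(a \right)} = 2 \left(-3\right) \left(6 - 3\right) = 2 \left(-3\right) 3 = -18$)
$17 \left(-10 - -8\right) g{\left(6 \right)} = 17 \left(-10 - -8\right) \left(-18\right) = 17 \left(-10 + 8\right) \left(-18\right) = 17 \left(-2\right) \left(-18\right) = \left(-34\right) \left(-18\right) = 612$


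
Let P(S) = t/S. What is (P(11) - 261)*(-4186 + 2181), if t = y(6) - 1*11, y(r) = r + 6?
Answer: 5754350/11 ≈ 5.2312e+5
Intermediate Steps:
y(r) = 6 + r
t = 1 (t = (6 + 6) - 1*11 = 12 - 11 = 1)
P(S) = 1/S
(P(11) - 261)*(-4186 + 2181) = (1/11 - 261)*(-4186 + 2181) = (1/11 - 261)*(-2005) = -2870/11*(-2005) = 5754350/11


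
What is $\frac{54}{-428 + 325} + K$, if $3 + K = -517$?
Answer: $- \frac{53614}{103} \approx -520.52$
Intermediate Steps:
$K = -520$ ($K = -3 - 517 = -520$)
$\frac{54}{-428 + 325} + K = \frac{54}{-428 + 325} - 520 = \frac{54}{-103} - 520 = 54 \left(- \frac{1}{103}\right) - 520 = - \frac{54}{103} - 520 = - \frac{53614}{103}$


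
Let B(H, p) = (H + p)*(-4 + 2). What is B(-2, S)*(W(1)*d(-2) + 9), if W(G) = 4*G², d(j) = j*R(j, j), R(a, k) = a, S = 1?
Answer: 50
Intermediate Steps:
d(j) = j² (d(j) = j*j = j²)
B(H, p) = -2*H - 2*p (B(H, p) = (H + p)*(-2) = -2*H - 2*p)
B(-2, S)*(W(1)*d(-2) + 9) = (-2*(-2) - 2*1)*((4*1²)*(-2)² + 9) = (4 - 2)*((4*1)*4 + 9) = 2*(4*4 + 9) = 2*(16 + 9) = 2*25 = 50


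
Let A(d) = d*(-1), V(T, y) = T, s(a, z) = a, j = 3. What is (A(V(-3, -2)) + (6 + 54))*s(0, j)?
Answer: 0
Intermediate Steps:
A(d) = -d
(A(V(-3, -2)) + (6 + 54))*s(0, j) = (-1*(-3) + (6 + 54))*0 = (3 + 60)*0 = 63*0 = 0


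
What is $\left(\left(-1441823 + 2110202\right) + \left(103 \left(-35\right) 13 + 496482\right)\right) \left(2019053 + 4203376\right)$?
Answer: $6956650732284$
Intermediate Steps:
$\left(\left(-1441823 + 2110202\right) + \left(103 \left(-35\right) 13 + 496482\right)\right) \left(2019053 + 4203376\right) = \left(668379 + \left(\left(-3605\right) 13 + 496482\right)\right) 6222429 = \left(668379 + \left(-46865 + 496482\right)\right) 6222429 = \left(668379 + 449617\right) 6222429 = 1117996 \cdot 6222429 = 6956650732284$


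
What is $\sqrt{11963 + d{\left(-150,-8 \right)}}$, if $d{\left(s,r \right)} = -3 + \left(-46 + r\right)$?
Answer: $\sqrt{11906} \approx 109.11$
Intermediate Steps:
$d{\left(s,r \right)} = -49 + r$
$\sqrt{11963 + d{\left(-150,-8 \right)}} = \sqrt{11963 - 57} = \sqrt{11906}$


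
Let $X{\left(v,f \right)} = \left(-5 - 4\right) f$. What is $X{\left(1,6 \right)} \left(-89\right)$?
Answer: $4806$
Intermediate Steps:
$X{\left(v,f \right)} = - 9 f$
$X{\left(1,6 \right)} \left(-89\right) = \left(-9\right) 6 \left(-89\right) = \left(-54\right) \left(-89\right) = 4806$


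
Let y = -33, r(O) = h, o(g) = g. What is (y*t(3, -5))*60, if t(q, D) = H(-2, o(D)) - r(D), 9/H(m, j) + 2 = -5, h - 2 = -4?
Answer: -9900/7 ≈ -1414.3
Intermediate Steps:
h = -2 (h = 2 - 4 = -2)
H(m, j) = -9/7 (H(m, j) = 9/(-2 - 5) = 9/(-7) = 9*(-1/7) = -9/7)
r(O) = -2
t(q, D) = 5/7 (t(q, D) = -9/7 - 1*(-2) = -9/7 + 2 = 5/7)
(y*t(3, -5))*60 = -33*5/7*60 = -165/7*60 = -9900/7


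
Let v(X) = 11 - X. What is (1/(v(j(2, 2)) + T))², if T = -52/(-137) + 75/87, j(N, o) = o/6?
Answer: 142062561/20145544225 ≈ 0.0070518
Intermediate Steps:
j(N, o) = o/6 (j(N, o) = o*(⅙) = o/6)
T = 4933/3973 (T = -52*(-1/137) + 75*(1/87) = 52/137 + 25/29 = 4933/3973 ≈ 1.2416)
(1/(v(j(2, 2)) + T))² = (1/((11 - 2/6) + 4933/3973))² = (1/((11 - 1*⅓) + 4933/3973))² = (1/((11 - ⅓) + 4933/3973))² = (1/(32/3 + 4933/3973))² = (1/(141935/11919))² = (11919/141935)² = 142062561/20145544225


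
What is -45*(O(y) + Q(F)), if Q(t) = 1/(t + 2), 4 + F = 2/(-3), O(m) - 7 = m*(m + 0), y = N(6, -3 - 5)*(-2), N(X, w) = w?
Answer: -94545/8 ≈ -11818.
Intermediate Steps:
y = 16 (y = (-3 - 5)*(-2) = -8*(-2) = 16)
O(m) = 7 + m**2 (O(m) = 7 + m*(m + 0) = 7 + m*m = 7 + m**2)
F = -14/3 (F = -4 + 2/(-3) = -4 + 2*(-1/3) = -4 - 2/3 = -14/3 ≈ -4.6667)
Q(t) = 1/(2 + t)
-45*(O(y) + Q(F)) = -45*((7 + 16**2) + 1/(2 - 14/3)) = -45*((7 + 256) + 1/(-8/3)) = -45*(263 - 3/8) = -45*2101/8 = -94545/8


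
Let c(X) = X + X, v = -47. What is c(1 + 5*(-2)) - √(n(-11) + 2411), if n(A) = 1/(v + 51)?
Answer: -18 - √9645/2 ≈ -67.104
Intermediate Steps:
n(A) = ¼ (n(A) = 1/(-47 + 51) = 1/4 = ¼)
c(X) = 2*X
c(1 + 5*(-2)) - √(n(-11) + 2411) = 2*(1 + 5*(-2)) - √(¼ + 2411) = 2*(1 - 10) - √(9645/4) = 2*(-9) - √9645/2 = -18 - √9645/2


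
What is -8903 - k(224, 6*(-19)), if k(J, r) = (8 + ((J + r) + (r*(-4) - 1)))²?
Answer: -337232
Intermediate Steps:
k(J, r) = (7 + J - 3*r)² (k(J, r) = (8 + ((J + r) + (-4*r - 1)))² = (8 + ((J + r) + (-1 - 4*r)))² = (8 + (-1 + J - 3*r))² = (7 + J - 3*r)²)
-8903 - k(224, 6*(-19)) = -8903 - (7 + 224 - 18*(-19))² = -8903 - (7 + 224 - 3*(-114))² = -8903 - (7 + 224 + 342)² = -8903 - 1*573² = -8903 - 1*328329 = -8903 - 328329 = -337232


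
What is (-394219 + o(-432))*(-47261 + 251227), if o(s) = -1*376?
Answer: -80483963770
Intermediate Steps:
o(s) = -376
(-394219 + o(-432))*(-47261 + 251227) = (-394219 - 376)*(-47261 + 251227) = -394595*203966 = -80483963770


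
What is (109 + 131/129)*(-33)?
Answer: -156112/43 ≈ -3630.5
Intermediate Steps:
(109 + 131/129)*(-33) = (14192/129)*(-33) = -156112/43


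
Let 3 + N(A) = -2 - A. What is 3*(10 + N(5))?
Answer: 0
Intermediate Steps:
N(A) = -5 - A (N(A) = -3 + (-2 - A) = -5 - A)
3*(10 + N(5)) = 3*(10 + (-5 - 1*5)) = 3*(10 + (-5 - 5)) = 3*(10 - 10) = 3*0 = 0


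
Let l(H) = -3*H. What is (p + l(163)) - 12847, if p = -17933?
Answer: -31269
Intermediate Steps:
(p + l(163)) - 12847 = (-17933 - 3*163) - 12847 = (-17933 - 489) - 12847 = -18422 - 12847 = -31269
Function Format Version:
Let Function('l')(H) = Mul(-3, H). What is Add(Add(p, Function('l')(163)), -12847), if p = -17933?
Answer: -31269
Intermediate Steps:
Add(Add(p, Function('l')(163)), -12847) = Add(Add(-17933, Mul(-3, 163)), -12847) = Add(Add(-17933, -489), -12847) = Add(-18422, -12847) = -31269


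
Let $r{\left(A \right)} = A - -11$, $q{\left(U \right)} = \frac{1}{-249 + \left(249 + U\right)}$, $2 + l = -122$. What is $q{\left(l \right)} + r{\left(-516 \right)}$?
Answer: $- \frac{62621}{124} \approx -505.01$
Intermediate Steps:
$l = -124$ ($l = -2 - 122 = -124$)
$q{\left(U \right)} = \frac{1}{U}$
$r{\left(A \right)} = 11 + A$ ($r{\left(A \right)} = A + 11 = 11 + A$)
$q{\left(l \right)} + r{\left(-516 \right)} = \frac{1}{-124} + \left(11 - 516\right) = - \frac{1}{124} - 505 = - \frac{62621}{124}$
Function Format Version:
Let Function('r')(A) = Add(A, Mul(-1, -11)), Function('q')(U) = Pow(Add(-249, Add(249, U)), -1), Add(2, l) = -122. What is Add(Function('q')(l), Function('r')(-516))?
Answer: Rational(-62621, 124) ≈ -505.01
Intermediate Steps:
l = -124 (l = Add(-2, -122) = -124)
Function('q')(U) = Pow(U, -1)
Function('r')(A) = Add(11, A) (Function('r')(A) = Add(A, 11) = Add(11, A))
Add(Function('q')(l), Function('r')(-516)) = Add(Pow(-124, -1), Add(11, -516)) = Add(Rational(-1, 124), -505) = Rational(-62621, 124)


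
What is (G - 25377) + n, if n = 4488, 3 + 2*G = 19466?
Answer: -22315/2 ≈ -11158.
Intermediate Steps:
G = 19463/2 (G = -3/2 + (1/2)*19466 = -3/2 + 9733 = 19463/2 ≈ 9731.5)
(G - 25377) + n = (19463/2 - 25377) + 4488 = -31291/2 + 4488 = -22315/2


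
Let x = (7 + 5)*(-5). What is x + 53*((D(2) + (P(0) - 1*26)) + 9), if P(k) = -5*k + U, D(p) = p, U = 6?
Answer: -537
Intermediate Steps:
P(k) = 6 - 5*k (P(k) = -5*k + 6 = 6 - 5*k)
x = -60 (x = 12*(-5) = -60)
x + 53*((D(2) + (P(0) - 1*26)) + 9) = -60 + 53*((2 + ((6 - 5*0) - 1*26)) + 9) = -60 + 53*((2 + ((6 + 0) - 26)) + 9) = -60 + 53*((2 + (6 - 26)) + 9) = -60 + 53*((2 - 20) + 9) = -60 + 53*(-18 + 9) = -60 + 53*(-9) = -60 - 477 = -537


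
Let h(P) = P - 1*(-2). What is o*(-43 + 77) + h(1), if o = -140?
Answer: -4757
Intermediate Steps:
h(P) = 2 + P (h(P) = P + 2 = 2 + P)
o*(-43 + 77) + h(1) = -140*(-43 + 77) + (2 + 1) = -140*34 + 3 = -4760 + 3 = -4757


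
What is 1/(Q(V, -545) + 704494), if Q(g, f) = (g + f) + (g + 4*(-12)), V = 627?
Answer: 1/705155 ≈ 1.4181e-6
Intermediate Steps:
Q(g, f) = -48 + f + 2*g (Q(g, f) = (f + g) + (g - 48) = (f + g) + (-48 + g) = -48 + f + 2*g)
1/(Q(V, -545) + 704494) = 1/((-48 - 545 + 2*627) + 704494) = 1/((-48 - 545 + 1254) + 704494) = 1/(661 + 704494) = 1/705155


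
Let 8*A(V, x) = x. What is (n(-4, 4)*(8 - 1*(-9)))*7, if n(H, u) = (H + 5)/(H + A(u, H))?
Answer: -238/9 ≈ -26.444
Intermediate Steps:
A(V, x) = x/8
n(H, u) = 8*(5 + H)/(9*H) (n(H, u) = (H + 5)/(H + H/8) = (5 + H)/((9*H/8)) = (5 + H)*(8/(9*H)) = 8*(5 + H)/(9*H))
(n(-4, 4)*(8 - 1*(-9)))*7 = (((8/9)*(5 - 4)/(-4))*(8 - 1*(-9)))*7 = (((8/9)*(-1/4)*1)*(8 + 9))*7 = -2/9*17*7 = -34/9*7 = -238/9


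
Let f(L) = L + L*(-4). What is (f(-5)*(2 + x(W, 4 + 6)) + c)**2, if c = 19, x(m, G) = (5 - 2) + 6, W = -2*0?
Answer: 33856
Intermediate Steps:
W = 0
x(m, G) = 9 (x(m, G) = 3 + 6 = 9)
f(L) = -3*L (f(L) = L - 4*L = -3*L)
(f(-5)*(2 + x(W, 4 + 6)) + c)**2 = ((-3*(-5))*(2 + 9) + 19)**2 = (15*11 + 19)**2 = (165 + 19)**2 = 184**2 = 33856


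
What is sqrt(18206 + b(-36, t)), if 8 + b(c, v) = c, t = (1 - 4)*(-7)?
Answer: 3*sqrt(2018) ≈ 134.77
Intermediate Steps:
t = 21 (t = -3*(-7) = 21)
b(c, v) = -8 + c
sqrt(18206 + b(-36, t)) = sqrt(18206 + (-8 - 36)) = sqrt(18206 - 44) = sqrt(18162) = 3*sqrt(2018)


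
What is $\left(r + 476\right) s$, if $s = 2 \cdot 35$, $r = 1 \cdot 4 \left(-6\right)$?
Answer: $31640$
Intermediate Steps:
$r = -24$ ($r = 4 \left(-6\right) = -24$)
$s = 70$
$\left(r + 476\right) s = \left(-24 + 476\right) 70 = 452 \cdot 70 = 31640$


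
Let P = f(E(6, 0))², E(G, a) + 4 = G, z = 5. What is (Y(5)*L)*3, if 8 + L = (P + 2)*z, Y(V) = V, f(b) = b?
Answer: 330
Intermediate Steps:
E(G, a) = -4 + G
P = 4 (P = (-4 + 6)² = 2² = 4)
L = 22 (L = -8 + (4 + 2)*5 = -8 + 6*5 = -8 + 30 = 22)
(Y(5)*L)*3 = (5*22)*3 = 110*3 = 330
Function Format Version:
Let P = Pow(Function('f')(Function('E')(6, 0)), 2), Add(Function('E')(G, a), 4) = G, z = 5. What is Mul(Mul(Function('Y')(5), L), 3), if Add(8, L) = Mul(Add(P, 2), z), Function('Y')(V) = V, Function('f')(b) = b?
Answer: 330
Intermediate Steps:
Function('E')(G, a) = Add(-4, G)
P = 4 (P = Pow(Add(-4, 6), 2) = Pow(2, 2) = 4)
L = 22 (L = Add(-8, Mul(Add(4, 2), 5)) = Add(-8, Mul(6, 5)) = Add(-8, 30) = 22)
Mul(Mul(Function('Y')(5), L), 3) = Mul(Mul(5, 22), 3) = Mul(110, 3) = 330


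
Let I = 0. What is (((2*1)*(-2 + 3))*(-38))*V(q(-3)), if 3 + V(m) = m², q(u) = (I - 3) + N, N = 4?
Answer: 152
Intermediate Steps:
q(u) = 1 (q(u) = (0 - 3) + 4 = -3 + 4 = 1)
V(m) = -3 + m²
(((2*1)*(-2 + 3))*(-38))*V(q(-3)) = (((2*1)*(-2 + 3))*(-38))*(-3 + 1²) = ((2*1)*(-38))*(-3 + 1) = (2*(-38))*(-2) = -76*(-2) = 152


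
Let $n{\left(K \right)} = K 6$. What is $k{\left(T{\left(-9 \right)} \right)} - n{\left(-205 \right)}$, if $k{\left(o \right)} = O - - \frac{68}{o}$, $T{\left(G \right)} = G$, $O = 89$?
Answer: $\frac{11803}{9} \approx 1311.4$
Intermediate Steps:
$n{\left(K \right)} = 6 K$
$k{\left(o \right)} = 89 + \frac{68}{o}$ ($k{\left(o \right)} = 89 - - \frac{68}{o} = 89 + \frac{68}{o}$)
$k{\left(T{\left(-9 \right)} \right)} - n{\left(-205 \right)} = \left(89 + \frac{68}{-9}\right) - 6 \left(-205\right) = \left(89 + 68 \left(- \frac{1}{9}\right)\right) - -1230 = \left(89 - \frac{68}{9}\right) + 1230 = \frac{733}{9} + 1230 = \frac{11803}{9}$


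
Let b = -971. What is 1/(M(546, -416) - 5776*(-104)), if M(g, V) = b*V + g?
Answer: 1/1005186 ≈ 9.9484e-7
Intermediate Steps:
M(g, V) = g - 971*V (M(g, V) = -971*V + g = g - 971*V)
1/(M(546, -416) - 5776*(-104)) = 1/((546 - 971*(-416)) - 5776*(-104)) = 1/((546 + 403936) + 600704) = 1/(404482 + 600704) = 1/1005186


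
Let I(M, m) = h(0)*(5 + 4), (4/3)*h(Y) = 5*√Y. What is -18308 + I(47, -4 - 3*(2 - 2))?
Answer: -18308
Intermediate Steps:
h(Y) = 15*√Y/4 (h(Y) = 3*(5*√Y)/4 = 15*√Y/4)
I(M, m) = 0 (I(M, m) = (15*√0/4)*(5 + 4) = ((15/4)*0)*9 = 0*9 = 0)
-18308 + I(47, -4 - 3*(2 - 2)) = -18308 + 0 = -18308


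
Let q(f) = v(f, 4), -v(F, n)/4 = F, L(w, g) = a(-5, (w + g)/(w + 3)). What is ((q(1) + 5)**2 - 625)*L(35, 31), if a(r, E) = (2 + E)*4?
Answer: -177216/19 ≈ -9327.2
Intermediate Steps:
a(r, E) = 8 + 4*E
L(w, g) = 8 + 4*(g + w)/(3 + w) (L(w, g) = 8 + 4*((w + g)/(w + 3)) = 8 + 4*((g + w)/(3 + w)) = 8 + 4*(g + w)/(3 + w))
v(F, n) = -4*F
q(f) = -4*f
((q(1) + 5)**2 - 625)*L(35, 31) = ((-4*1 + 5)**2 - 625)*(4*(6 + 31 + 3*35)/(3 + 35)) = ((-4 + 5)**2 - 625)*(4*(6 + 31 + 105)/38) = (1**2 - 625)*(4*(1/38)*142) = (1 - 625)*(284/19) = -624*284/19 = -177216/19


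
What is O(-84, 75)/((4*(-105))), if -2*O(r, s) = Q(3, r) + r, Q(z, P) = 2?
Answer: -41/420 ≈ -0.097619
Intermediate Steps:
O(r, s) = -1 - r/2 (O(r, s) = -(2 + r)/2 = -1 - r/2)
O(-84, 75)/((4*(-105))) = (-1 - ½*(-84))/((4*(-105))) = (-1 + 42)/(-420) = 41*(-1/420) = -41/420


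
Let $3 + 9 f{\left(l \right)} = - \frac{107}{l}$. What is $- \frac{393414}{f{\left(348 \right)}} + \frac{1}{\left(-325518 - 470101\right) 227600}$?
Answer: $\frac{223125377178625890049}{208426399944400} \approx 1.0705 \cdot 10^{6}$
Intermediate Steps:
$f{\left(l \right)} = - \frac{1}{3} - \frac{107}{9 l}$ ($f{\left(l \right)} = - \frac{1}{3} + \frac{\left(-107\right) \frac{1}{l}}{9} = - \frac{1}{3} - \frac{107}{9 l}$)
$- \frac{393414}{f{\left(348 \right)}} + \frac{1}{\left(-325518 - 470101\right) 227600} = - \frac{393414}{\frac{1}{9} \cdot \frac{1}{348} \left(-107 - 1044\right)} + \frac{1}{\left(-325518 - 470101\right) 227600} = - \frac{393414}{\frac{1}{9} \cdot \frac{1}{348} \left(-107 - 1044\right)} + \frac{1}{-795619} \cdot \frac{1}{227600} = - \frac{393414}{\frac{1}{9} \cdot \frac{1}{348} \left(-1151\right)} - \frac{1}{181082884400} = - \frac{393414}{- \frac{1151}{3132}} - \frac{1}{181082884400} = \left(-393414\right) \left(- \frac{3132}{1151}\right) - \frac{1}{181082884400} = \frac{1232172648}{1151} - \frac{1}{181082884400} = \frac{223125377178625890049}{208426399944400}$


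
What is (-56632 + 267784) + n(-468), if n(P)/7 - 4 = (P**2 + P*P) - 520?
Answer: 3273876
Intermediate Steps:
n(P) = -3612 + 14*P**2 (n(P) = 28 + 7*((P**2 + P*P) - 520) = 28 + 7*((P**2 + P**2) - 520) = 28 + 7*(2*P**2 - 520) = 28 + 7*(-520 + 2*P**2) = 28 + (-3640 + 14*P**2) = -3612 + 14*P**2)
(-56632 + 267784) + n(-468) = (-56632 + 267784) + (-3612 + 14*(-468)**2) = 211152 + (-3612 + 14*219024) = 211152 + (-3612 + 3066336) = 211152 + 3062724 = 3273876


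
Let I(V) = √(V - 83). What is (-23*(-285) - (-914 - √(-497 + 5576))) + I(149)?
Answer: 7469 + √66 + √5079 ≈ 7548.4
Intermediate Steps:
I(V) = √(-83 + V)
(-23*(-285) - (-914 - √(-497 + 5576))) + I(149) = (-23*(-285) - (-914 - √(-497 + 5576))) + √(-83 + 149) = (6555 - (-914 - √5079)) + √66 = (6555 + (914 + √5079)) + √66 = (7469 + √5079) + √66 = 7469 + √66 + √5079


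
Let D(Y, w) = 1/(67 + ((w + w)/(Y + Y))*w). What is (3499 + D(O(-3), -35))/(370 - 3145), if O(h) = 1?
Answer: -1506903/1195100 ≈ -1.2609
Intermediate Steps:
D(Y, w) = 1/(67 + w²/Y) (D(Y, w) = 1/(67 + ((2*w)/((2*Y)))*w) = 1/(67 + ((2*w)*(1/(2*Y)))*w) = 1/(67 + (w/Y)*w) = 1/(67 + w²/Y))
(3499 + D(O(-3), -35))/(370 - 3145) = (3499 + 1/((-35)² + 67*1))/(370 - 3145) = (3499 + 1/(1225 + 67))/(-2775) = (3499 + 1/1292)*(-1/2775) = (4520709/1292)*(-1/2775) = -1506903/1195100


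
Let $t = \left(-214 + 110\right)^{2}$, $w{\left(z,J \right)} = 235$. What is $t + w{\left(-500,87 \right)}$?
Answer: $11051$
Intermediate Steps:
$t = 10816$ ($t = \left(-104\right)^{2} = 10816$)
$t + w{\left(-500,87 \right)} = 10816 + 235 = 11051$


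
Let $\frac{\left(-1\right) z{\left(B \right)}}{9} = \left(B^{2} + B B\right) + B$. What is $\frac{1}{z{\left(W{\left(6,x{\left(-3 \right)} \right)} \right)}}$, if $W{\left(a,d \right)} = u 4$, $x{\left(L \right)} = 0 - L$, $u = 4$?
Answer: $- \frac{1}{4752} \approx -0.00021044$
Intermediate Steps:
$x{\left(L \right)} = - L$
$W{\left(a,d \right)} = 16$ ($W{\left(a,d \right)} = 4 \cdot 4 = 16$)
$z{\left(B \right)} = - 18 B^{2} - 9 B$ ($z{\left(B \right)} = - 9 \left(\left(B^{2} + B B\right) + B\right) = - 9 \left(\left(B^{2} + B^{2}\right) + B\right) = - 9 \left(2 B^{2} + B\right) = - 9 \left(B + 2 B^{2}\right) = - 18 B^{2} - 9 B$)
$\frac{1}{z{\left(W{\left(6,x{\left(-3 \right)} \right)} \right)}} = \frac{1}{\left(-9\right) 16 \left(1 + 2 \cdot 16\right)} = \frac{1}{\left(-9\right) 16 \left(1 + 32\right)} = \frac{1}{\left(-9\right) 16 \cdot 33} = \frac{1}{-4752} = - \frac{1}{4752}$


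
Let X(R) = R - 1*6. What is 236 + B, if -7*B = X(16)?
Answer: 1642/7 ≈ 234.57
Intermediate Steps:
X(R) = -6 + R (X(R) = R - 6 = -6 + R)
B = -10/7 (B = -(-6 + 16)/7 = -⅐*10 = -10/7 ≈ -1.4286)
236 + B = 236 - 10/7 = 1642/7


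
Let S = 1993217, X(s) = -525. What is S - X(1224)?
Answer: 1993742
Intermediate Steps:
S - X(1224) = 1993217 - 1*(-525) = 1993217 + 525 = 1993742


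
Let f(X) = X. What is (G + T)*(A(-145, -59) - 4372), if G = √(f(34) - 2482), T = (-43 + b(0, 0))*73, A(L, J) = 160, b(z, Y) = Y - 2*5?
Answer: 16296228 - 50544*I*√17 ≈ 1.6296e+7 - 2.084e+5*I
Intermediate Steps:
b(z, Y) = -10 + Y (b(z, Y) = Y - 10 = -10 + Y)
T = -3869 (T = (-43 + (-10 + 0))*73 = (-43 - 10)*73 = -53*73 = -3869)
G = 12*I*√17 (G = √(34 - 2482) = √(-2448) = 12*I*√17 ≈ 49.477*I)
(G + T)*(A(-145, -59) - 4372) = (12*I*√17 - 3869)*(160 - 4372) = (-3869 + 12*I*√17)*(-4212) = 16296228 - 50544*I*√17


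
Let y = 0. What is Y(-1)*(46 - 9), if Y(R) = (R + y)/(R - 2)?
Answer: 37/3 ≈ 12.333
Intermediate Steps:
Y(R) = R/(-2 + R) (Y(R) = (R + 0)/(R - 2) = R/(-2 + R))
Y(-1)*(46 - 9) = (-1/(-2 - 1))*(46 - 9) = -1/(-3)*37 = -1*(-⅓)*37 = (⅓)*37 = 37/3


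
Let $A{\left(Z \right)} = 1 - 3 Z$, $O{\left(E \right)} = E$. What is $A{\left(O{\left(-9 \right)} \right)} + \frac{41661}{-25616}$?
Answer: $\frac{675587}{25616} \approx 26.374$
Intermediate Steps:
$A{\left(O{\left(-9 \right)} \right)} + \frac{41661}{-25616} = \left(1 - -27\right) + \frac{41661}{-25616} = \left(1 + 27\right) + 41661 \left(- \frac{1}{25616}\right) = 28 - \frac{41661}{25616} = \frac{675587}{25616}$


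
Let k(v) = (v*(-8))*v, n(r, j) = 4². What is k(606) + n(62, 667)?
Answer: -2937872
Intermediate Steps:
n(r, j) = 16
k(v) = -8*v² (k(v) = (-8*v)*v = -8*v²)
k(606) + n(62, 667) = -8*606² + 16 = -8*367236 + 16 = -2937888 + 16 = -2937872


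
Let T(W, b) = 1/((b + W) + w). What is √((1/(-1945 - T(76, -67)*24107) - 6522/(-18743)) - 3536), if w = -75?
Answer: 4*I*√743420265748600385049995171114/58001928165869 ≈ 59.461*I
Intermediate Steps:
T(W, b) = 1/(-75 + W + b) (T(W, b) = 1/((b + W) - 75) = 1/((W + b) - 75) = 1/(-75 + W + b))
√((1/(-1945 - T(76, -67)*24107) - 6522/(-18743)) - 3536) = √((1/(-1945 - 1/(-75 + 76 - 67)*24107) - 6522/(-18743)) - 3536) = √(((1/24107)/(-1945 - 1/(-66)) - 6522*(-1/18743)) - 3536) = √(((1/24107)/(-1945 - 1*(-1/66)) + 6522/18743) - 3536) = √(((1/24107)/(-1945 + 1/66) + 6522/18743) - 3536) = √(((1/24107)/(-128369/66) + 6522/18743) - 3536) = √((-66/128369*1/24107 + 6522/18743) - 3536) = √((-66/3094591483 + 6522/18743) - 3536) = √(20182924415088/58001928165869 - 3536) = √(-205074635070097696/58001928165869) = 4*I*√743420265748600385049995171114/58001928165869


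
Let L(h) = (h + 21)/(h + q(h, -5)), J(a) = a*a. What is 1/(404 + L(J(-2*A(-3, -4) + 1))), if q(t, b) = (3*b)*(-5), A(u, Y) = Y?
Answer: 26/10521 ≈ 0.0024712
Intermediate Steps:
q(t, b) = -15*b
J(a) = a²
L(h) = (21 + h)/(75 + h) (L(h) = (h + 21)/(h - 15*(-5)) = (21 + h)/(h + 75) = (21 + h)/(75 + h))
1/(404 + L(J(-2*A(-3, -4) + 1))) = 1/(404 + (21 + (-2*(-4) + 1)²)/(75 + (-2*(-4) + 1)²)) = 1/(404 + (21 + (8 + 1)²)/(75 + (8 + 1)²)) = 1/(404 + (21 + 9²)/(75 + 9²)) = 1/(404 + (21 + 81)/(75 + 81)) = 1/(404 + 102/156) = 1/(404 + (1/156)*102) = 1/(404 + 17/26) = 1/(10521/26) = 26/10521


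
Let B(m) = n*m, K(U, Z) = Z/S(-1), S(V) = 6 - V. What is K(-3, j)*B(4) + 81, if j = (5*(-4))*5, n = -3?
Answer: 1767/7 ≈ 252.43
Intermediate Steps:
j = -100 (j = -20*5 = -100)
K(U, Z) = Z/7 (K(U, Z) = Z/(6 - 1*(-1)) = Z/(6 + 1) = Z/7)
B(m) = -3*m
K(-3, j)*B(4) + 81 = ((⅐)*(-100))*(-3*4) + 81 = -100/7*(-12) + 81 = 1200/7 + 81 = 1767/7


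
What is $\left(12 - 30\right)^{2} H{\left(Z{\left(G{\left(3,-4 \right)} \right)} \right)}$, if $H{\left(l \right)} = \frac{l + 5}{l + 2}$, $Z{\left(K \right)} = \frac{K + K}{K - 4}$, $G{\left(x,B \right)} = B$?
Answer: $648$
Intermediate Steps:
$Z{\left(K \right)} = \frac{2 K}{-4 + K}$
$H{\left(l \right)} = \frac{5 + l}{2 + l}$
$\left(12 - 30\right)^{2} H{\left(Z{\left(G{\left(3,-4 \right)} \right)} \right)} = \left(12 - 30\right)^{2} \frac{5 + 2 \left(-4\right) \frac{1}{-4 - 4}}{2 + 2 \left(-4\right) \frac{1}{-4 - 4}} = \left(-18\right)^{2} \frac{5 + 2 \left(-4\right) \frac{1}{-8}}{2 + 2 \left(-4\right) \frac{1}{-8}} = 324 \frac{5 + 2 \left(-4\right) \left(- \frac{1}{8}\right)}{2 + 2 \left(-4\right) \left(- \frac{1}{8}\right)} = 324 \frac{5 + 1}{2 + 1} = 324 \cdot \frac{1}{3} \cdot 6 = 324 \cdot 2 = 648$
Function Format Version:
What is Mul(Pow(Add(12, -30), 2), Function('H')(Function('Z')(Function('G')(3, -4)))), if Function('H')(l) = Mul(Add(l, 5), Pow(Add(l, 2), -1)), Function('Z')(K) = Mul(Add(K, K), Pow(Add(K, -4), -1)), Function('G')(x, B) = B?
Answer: 648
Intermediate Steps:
Function('Z')(K) = Mul(2, K, Pow(Add(-4, K), -1)) (Function('Z')(K) = Mul(Mul(2, K), Pow(Add(-4, K), -1)) = Mul(2, K, Pow(Add(-4, K), -1)))
Function('H')(l) = Mul(Pow(Add(2, l), -1), Add(5, l)) (Function('H')(l) = Mul(Add(5, l), Pow(Add(2, l), -1)) = Mul(Pow(Add(2, l), -1), Add(5, l)))
Mul(Pow(Add(12, -30), 2), Function('H')(Function('Z')(Function('G')(3, -4)))) = Mul(Pow(Add(12, -30), 2), Mul(Pow(Add(2, Mul(2, -4, Pow(Add(-4, -4), -1))), -1), Add(5, Mul(2, -4, Pow(Add(-4, -4), -1))))) = Mul(Pow(-18, 2), Mul(Pow(Add(2, Mul(2, -4, Pow(-8, -1))), -1), Add(5, Mul(2, -4, Pow(-8, -1))))) = Mul(324, Mul(Pow(Add(2, Mul(2, -4, Rational(-1, 8))), -1), Add(5, Mul(2, -4, Rational(-1, 8))))) = Mul(324, Mul(Pow(Add(2, 1), -1), Add(5, 1))) = Mul(324, Mul(Pow(3, -1), 6)) = Mul(324, Mul(Rational(1, 3), 6)) = Mul(324, 2) = 648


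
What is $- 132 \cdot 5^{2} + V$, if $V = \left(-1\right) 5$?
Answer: $-3305$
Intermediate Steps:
$V = -5$
$- 132 \cdot 5^{2} + V = - 132 \cdot 5^{2} - 5 = \left(-132\right) 25 - 5 = -3300 - 5 = -3305$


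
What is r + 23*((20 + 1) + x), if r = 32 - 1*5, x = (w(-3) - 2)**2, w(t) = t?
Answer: 1085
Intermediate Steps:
x = 25 (x = (-3 - 2)**2 = (-5)**2 = 25)
r = 27 (r = 32 - 5 = 27)
r + 23*((20 + 1) + x) = 27 + 23*((20 + 1) + 25) = 27 + 23*(21 + 25) = 27 + 23*46 = 27 + 1058 = 1085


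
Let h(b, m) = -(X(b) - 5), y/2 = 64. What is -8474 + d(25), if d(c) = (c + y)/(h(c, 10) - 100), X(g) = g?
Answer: -339011/40 ≈ -8475.3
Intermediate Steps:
y = 128 (y = 2*64 = 128)
h(b, m) = 5 - b (h(b, m) = -(b - 5) = -(-5 + b) = 5 - b)
d(c) = (128 + c)/(-95 - c) (d(c) = (c + 128)/((5 - c) - 100) = (128 + c)/(-95 - c))
-8474 + d(25) = -8474 + (-128 - 1*25)/(95 + 25) = -8474 + (-128 - 25)/120 = -8474 + (1/120)*(-153) = -8474 - 51/40 = -339011/40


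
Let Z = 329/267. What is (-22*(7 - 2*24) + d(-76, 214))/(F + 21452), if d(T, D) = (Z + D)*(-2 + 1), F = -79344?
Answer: -183367/15457164 ≈ -0.011863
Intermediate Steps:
Z = 329/267 (Z = 329*(1/267) = 329/267 ≈ 1.2322)
d(T, D) = -329/267 - D (d(T, D) = (329/267 + D)*(-2 + 1) = (329/267 + D)*(-1) = -329/267 - D)
(-22*(7 - 2*24) + d(-76, 214))/(F + 21452) = (-22*(7 - 2*24) + (-329/267 - 1*214))/(-79344 + 21452) = (-22*(7 - 48) + (-329/267 - 214))/(-57892) = (-22*(-41) - 57467/267)*(-1/57892) = (902 - 57467/267)*(-1/57892) = (183367/267)*(-1/57892) = -183367/15457164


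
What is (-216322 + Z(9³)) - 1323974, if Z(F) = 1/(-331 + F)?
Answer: -613037807/398 ≈ -1.5403e+6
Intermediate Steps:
(-216322 + Z(9³)) - 1323974 = (-216322 + 1/(-331 + 9³)) - 1323974 = (-216322 + 1/(-331 + 729)) - 1323974 = (-216322 + 1/398) - 1323974 = -86096155/398 - 1323974 = -613037807/398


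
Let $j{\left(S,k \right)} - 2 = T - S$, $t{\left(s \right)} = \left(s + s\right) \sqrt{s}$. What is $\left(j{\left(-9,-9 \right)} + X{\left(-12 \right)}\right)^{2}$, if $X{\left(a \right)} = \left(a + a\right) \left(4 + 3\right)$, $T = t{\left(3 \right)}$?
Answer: $24757 - 1884 \sqrt{3} \approx 21494.0$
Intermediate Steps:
$t{\left(s \right)} = 2 s^{\frac{3}{2}}$ ($t{\left(s \right)} = 2 s \sqrt{s} = 2 s^{\frac{3}{2}}$)
$T = 6 \sqrt{3}$ ($T = 2 \cdot 3^{\frac{3}{2}} = 2 \cdot 3 \sqrt{3} = 6 \sqrt{3} \approx 10.392$)
$j{\left(S,k \right)} = 2 - S + 6 \sqrt{3}$ ($j{\left(S,k \right)} = 2 - \left(S - 6 \sqrt{3}\right) = 2 - S + 6 \sqrt{3}$)
$X{\left(a \right)} = 14 a$ ($X{\left(a \right)} = 2 a 7 = 14 a$)
$\left(j{\left(-9,-9 \right)} + X{\left(-12 \right)}\right)^{2} = \left(\left(2 - -9 + 6 \sqrt{3}\right) + 14 \left(-12\right)\right)^{2} = \left(\left(2 + 9 + 6 \sqrt{3}\right) - 168\right)^{2} = \left(\left(11 + 6 \sqrt{3}\right) - 168\right)^{2} = \left(-157 + 6 \sqrt{3}\right)^{2}$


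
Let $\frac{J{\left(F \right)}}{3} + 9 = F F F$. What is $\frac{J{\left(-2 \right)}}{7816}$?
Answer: $- \frac{51}{7816} \approx -0.0065251$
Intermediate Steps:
$J{\left(F \right)} = -27 + 3 F^{3}$ ($J{\left(F \right)} = -27 + 3 F F F = -27 + 3 F^{2} F = -27 + 3 F^{3}$)
$\frac{J{\left(-2 \right)}}{7816} = \frac{-27 + 3 \left(-2\right)^{3}}{7816} = \left(-27 + 3 \left(-8\right)\right) \frac{1}{7816} = \left(-27 - 24\right) \frac{1}{7816} = \left(-51\right) \frac{1}{7816} = - \frac{51}{7816}$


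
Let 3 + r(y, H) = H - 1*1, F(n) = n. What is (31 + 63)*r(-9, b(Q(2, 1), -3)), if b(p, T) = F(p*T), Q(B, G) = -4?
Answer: 752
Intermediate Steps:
b(p, T) = T*p (b(p, T) = p*T = T*p)
r(y, H) = -4 + H (r(y, H) = -3 + (H - 1*1) = -3 + (H - 1) = -3 + (-1 + H) = -4 + H)
(31 + 63)*r(-9, b(Q(2, 1), -3)) = (31 + 63)*(-4 - 3*(-4)) = 94*(-4 + 12) = 94*8 = 752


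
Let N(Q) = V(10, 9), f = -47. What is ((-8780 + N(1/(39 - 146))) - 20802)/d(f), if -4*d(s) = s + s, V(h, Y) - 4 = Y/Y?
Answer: -59154/47 ≈ -1258.6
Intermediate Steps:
V(h, Y) = 5 (V(h, Y) = 4 + Y/Y = 4 + 1 = 5)
N(Q) = 5
d(s) = -s/2 (d(s) = -(s + s)/4 = -s/2)
((-8780 + N(1/(39 - 146))) - 20802)/d(f) = ((-8780 + 5) - 20802)/((-½*(-47))) = (-8775 - 20802)/(47/2) = -29577*2/47 = -59154/47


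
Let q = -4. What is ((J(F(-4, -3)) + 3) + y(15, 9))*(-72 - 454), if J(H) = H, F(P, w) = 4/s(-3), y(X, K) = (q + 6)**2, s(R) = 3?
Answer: -13150/3 ≈ -4383.3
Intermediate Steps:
y(X, K) = 4 (y(X, K) = (-4 + 6)**2 = 2**2 = 4)
F(P, w) = 4/3
((J(F(-4, -3)) + 3) + y(15, 9))*(-72 - 454) = ((4/3 + 3) + 4)*(-72 - 454) = (13/3 + 4)*(-526) = (25/3)*(-526) = -13150/3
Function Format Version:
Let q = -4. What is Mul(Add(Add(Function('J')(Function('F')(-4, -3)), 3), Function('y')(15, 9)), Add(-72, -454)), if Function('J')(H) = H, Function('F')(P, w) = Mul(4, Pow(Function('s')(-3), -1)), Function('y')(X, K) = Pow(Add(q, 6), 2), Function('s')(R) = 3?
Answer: Rational(-13150, 3) ≈ -4383.3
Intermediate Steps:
Function('y')(X, K) = 4 (Function('y')(X, K) = Pow(Add(-4, 6), 2) = Pow(2, 2) = 4)
Function('F')(P, w) = Rational(4, 3) (Function('F')(P, w) = Mul(4, Pow(3, -1)) = Mul(4, Rational(1, 3)) = Rational(4, 3))
Mul(Add(Add(Function('J')(Function('F')(-4, -3)), 3), Function('y')(15, 9)), Add(-72, -454)) = Mul(Add(Add(Rational(4, 3), 3), 4), Add(-72, -454)) = Mul(Add(Rational(13, 3), 4), -526) = Mul(Rational(25, 3), -526) = Rational(-13150, 3)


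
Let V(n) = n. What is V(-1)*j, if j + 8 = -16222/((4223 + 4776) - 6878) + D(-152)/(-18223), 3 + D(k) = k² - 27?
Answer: 653761324/38650983 ≈ 16.914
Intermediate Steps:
D(k) = -30 + k² (D(k) = -3 + (k² - 27) = -3 + (-27 + k²) = -30 + k²)
j = -653761324/38650983 (j = -8 + (-16222/((4223 + 4776) - 6878) + (-30 + (-152)²)/(-18223)) = -8 + (-16222/(8999 - 6878) + (-30 + 23104)*(-1/18223)) = -8 + (-16222/2121 + 23074*(-1/18223)) = -8 + (-16222*1/2121 - 23074/18223) = -8 + (-16222/2121 - 23074/18223) = -8 - 344553460/38650983 = -653761324/38650983 ≈ -16.914)
V(-1)*j = -1*(-653761324/38650983) = 653761324/38650983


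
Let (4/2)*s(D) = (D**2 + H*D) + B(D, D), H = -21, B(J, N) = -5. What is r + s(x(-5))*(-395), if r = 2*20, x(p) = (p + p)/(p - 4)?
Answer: 873505/162 ≈ 5392.0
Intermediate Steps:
x(p) = 2*p/(-4 + p) (x(p) = (2*p)/(-4 + p) = 2*p/(-4 + p))
r = 40
s(D) = -5/2 + D**2/2 - 21*D/2 (s(D) = ((D**2 - 21*D) - 5)/2 = (-5 + D**2 - 21*D)/2 = -5/2 + D**2/2 - 21*D/2)
r + s(x(-5))*(-395) = 40 + (-5/2 + (2*(-5)/(-4 - 5))**2/2 - 21*(-5)/(-4 - 5))*(-395) = 40 + (-5/2 + (2*(-5)/(-9))**2/2 - 21*(-5)/(-9))*(-395) = 40 + (-5/2 + (2*(-5)*(-1/9))**2/2 - 21*(-5)*(-1)/9)*(-395) = 40 + (-5/2 + (10/9)**2/2 - 21/2*10/9)*(-395) = 40 + (-5/2 + (1/2)*(100/81) - 35/3)*(-395) = 40 + (-5/2 + 50/81 - 35/3)*(-395) = 40 - 2195/162*(-395) = 40 + 867025/162 = 873505/162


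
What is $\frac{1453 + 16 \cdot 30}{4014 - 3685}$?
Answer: $\frac{1933}{329} \approx 5.8754$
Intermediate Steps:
$\frac{1453 + 16 \cdot 30}{4014 - 3685} = \frac{1453 + 480}{329} = 1933 \cdot \frac{1}{329} = \frac{1933}{329}$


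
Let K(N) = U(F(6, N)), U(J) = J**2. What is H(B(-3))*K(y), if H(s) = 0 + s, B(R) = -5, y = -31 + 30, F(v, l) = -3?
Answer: -45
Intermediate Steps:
y = -1
K(N) = 9 (K(N) = (-3)**2 = 9)
H(s) = s
H(B(-3))*K(y) = -5*9 = -45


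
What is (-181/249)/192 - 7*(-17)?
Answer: 5688971/47808 ≈ 119.00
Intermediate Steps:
(-181/249)/192 - 7*(-17) = (-181*1/249)/192 + 119 = (1/192)*(-181/249) + 119 = -181/47808 + 119 = 5688971/47808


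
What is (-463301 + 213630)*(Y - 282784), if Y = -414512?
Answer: 174094589616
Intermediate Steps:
(-463301 + 213630)*(Y - 282784) = (-463301 + 213630)*(-414512 - 282784) = -249671*(-697296) = 174094589616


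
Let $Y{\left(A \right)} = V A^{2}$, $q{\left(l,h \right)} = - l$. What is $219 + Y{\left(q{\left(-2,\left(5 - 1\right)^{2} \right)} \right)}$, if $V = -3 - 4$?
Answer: $191$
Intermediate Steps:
$V = -7$ ($V = -3 - 4 = -7$)
$Y{\left(A \right)} = - 7 A^{2}$
$219 + Y{\left(q{\left(-2,\left(5 - 1\right)^{2} \right)} \right)} = 219 - 7 \left(\left(-1\right) \left(-2\right)\right)^{2} = 219 - 7 \cdot 2^{2} = 219 - 28 = 191$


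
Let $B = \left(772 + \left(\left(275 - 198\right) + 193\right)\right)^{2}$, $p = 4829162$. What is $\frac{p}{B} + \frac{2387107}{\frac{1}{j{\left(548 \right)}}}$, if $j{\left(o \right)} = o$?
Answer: $\frac{710162749875533}{542882} \approx 1.3081 \cdot 10^{9}$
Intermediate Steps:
$B = 1085764$ ($B = \left(772 + \left(77 + 193\right)\right)^{2} = \left(772 + 270\right)^{2} = 1042^{2} = 1085764$)
$\frac{p}{B} + \frac{2387107}{\frac{1}{j{\left(548 \right)}}} = \frac{4829162}{1085764} + \frac{2387107}{\frac{1}{548}} = 4829162 \cdot \frac{1}{1085764} + 2387107 \frac{1}{\frac{1}{548}} = \frac{2414581}{542882} + 2387107 \cdot 548 = \frac{2414581}{542882} + 1308134636 = \frac{710162749875533}{542882}$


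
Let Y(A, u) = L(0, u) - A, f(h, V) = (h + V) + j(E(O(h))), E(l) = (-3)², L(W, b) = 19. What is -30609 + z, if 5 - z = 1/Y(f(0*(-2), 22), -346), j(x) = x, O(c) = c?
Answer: -367247/12 ≈ -30604.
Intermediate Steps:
E(l) = 9
f(h, V) = 9 + V + h (f(h, V) = (h + V) + 9 = (V + h) + 9 = 9 + V + h)
Y(A, u) = 19 - A
z = 61/12 (z = 5 - 1/(19 - (9 + 22 + 0*(-2))) = 5 - 1/(19 - (9 + 22 + 0)) = 5 - 1/(19 - 1*31) = 5 - 1/(19 - 31) = 5 - 1/(-12) = 5 - 1*(-1/12) = 5 + 1/12 = 61/12 ≈ 5.0833)
-30609 + z = -30609 + 61/12 = -367247/12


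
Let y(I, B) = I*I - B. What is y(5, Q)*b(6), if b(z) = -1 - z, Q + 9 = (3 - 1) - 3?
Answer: -245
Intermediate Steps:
Q = -10 (Q = -9 + ((3 - 1) - 3) = -9 + (2 - 3) = -9 - 1 = -10)
y(I, B) = I**2 - B
y(5, Q)*b(6) = (5**2 - 1*(-10))*(-1 - 1*6) = (25 + 10)*(-1 - 6) = 35*(-7) = -245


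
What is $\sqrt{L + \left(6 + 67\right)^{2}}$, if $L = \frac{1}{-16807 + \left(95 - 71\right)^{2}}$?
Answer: $\frac{\sqrt{1403900312538}}{16231} \approx 73.0$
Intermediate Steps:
$L = - \frac{1}{16231}$ ($L = \frac{1}{-16807 + 24^{2}} = \frac{1}{-16807 + 576} = \frac{1}{-16231} = - \frac{1}{16231} \approx -6.161 \cdot 10^{-5}$)
$\sqrt{L + \left(6 + 67\right)^{2}} = \sqrt{- \frac{1}{16231} + \left(6 + 67\right)^{2}} = \sqrt{- \frac{1}{16231} + 73^{2}} = \sqrt{- \frac{1}{16231} + 5329} = \sqrt{\frac{86494998}{16231}} = \frac{\sqrt{1403900312538}}{16231}$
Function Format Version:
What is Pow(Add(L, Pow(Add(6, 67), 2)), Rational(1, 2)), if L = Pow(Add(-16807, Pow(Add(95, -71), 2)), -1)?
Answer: Mul(Rational(1, 16231), Pow(1403900312538, Rational(1, 2))) ≈ 73.000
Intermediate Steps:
L = Rational(-1, 16231) (L = Pow(Add(-16807, Pow(24, 2)), -1) = Pow(Add(-16807, 576), -1) = Pow(-16231, -1) = Rational(-1, 16231) ≈ -6.1610e-5)
Pow(Add(L, Pow(Add(6, 67), 2)), Rational(1, 2)) = Pow(Add(Rational(-1, 16231), Pow(Add(6, 67), 2)), Rational(1, 2)) = Pow(Add(Rational(-1, 16231), Pow(73, 2)), Rational(1, 2)) = Pow(Add(Rational(-1, 16231), 5329), Rational(1, 2)) = Pow(Rational(86494998, 16231), Rational(1, 2)) = Mul(Rational(1, 16231), Pow(1403900312538, Rational(1, 2)))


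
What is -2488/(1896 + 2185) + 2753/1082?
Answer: 8542977/4415642 ≈ 1.9347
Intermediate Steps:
-2488/(1896 + 2185) + 2753/1082 = -2488/4081 + 2753*(1/1082) = -2488*1/4081 + 2753/1082 = -2488/4081 + 2753/1082 = 8542977/4415642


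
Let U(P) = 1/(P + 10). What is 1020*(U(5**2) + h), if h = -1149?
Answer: -8203656/7 ≈ -1.1720e+6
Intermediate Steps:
U(P) = 1/(10 + P)
1020*(U(5**2) + h) = 1020*(1/(10 + 5**2) - 1149) = 1020*(1/(10 + 25) - 1149) = 1020*(1/35 - 1149) = 1020*(-40214/35) = -8203656/7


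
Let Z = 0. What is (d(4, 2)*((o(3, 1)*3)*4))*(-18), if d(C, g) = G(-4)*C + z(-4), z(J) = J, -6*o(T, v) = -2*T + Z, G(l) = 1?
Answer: 0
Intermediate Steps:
o(T, v) = T/3 (o(T, v) = -(-2*T + 0)/6 = -(-1)*T/3 = T/3)
d(C, g) = -4 + C (d(C, g) = 1*C - 4 = C - 4 = -4 + C)
(d(4, 2)*((o(3, 1)*3)*4))*(-18) = ((-4 + 4)*((((⅓)*3)*3)*4))*(-18) = (0*((1*3)*4))*(-18) = (0*(3*4))*(-18) = (0*12)*(-18) = 0*(-18) = 0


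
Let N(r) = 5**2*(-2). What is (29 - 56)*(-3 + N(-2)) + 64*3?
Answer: 1623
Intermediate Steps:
N(r) = -50 (N(r) = 25*(-2) = -50)
(29 - 56)*(-3 + N(-2)) + 64*3 = (29 - 56)*(-3 - 50) + 64*3 = -27*(-53) + 192 = 1431 + 192 = 1623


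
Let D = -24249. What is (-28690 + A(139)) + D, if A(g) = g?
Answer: -52800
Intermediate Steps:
(-28690 + A(139)) + D = (-28690 + 139) - 24249 = -28551 - 24249 = -52800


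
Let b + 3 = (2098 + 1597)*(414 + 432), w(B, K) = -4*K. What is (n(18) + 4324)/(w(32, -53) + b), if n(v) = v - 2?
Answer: 620/446597 ≈ 0.0013883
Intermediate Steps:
n(v) = -2 + v
b = 3125967 (b = -3 + (2098 + 1597)*(414 + 432) = -3 + 3695*846 = -3 + 3125970 = 3125967)
(n(18) + 4324)/(w(32, -53) + b) = ((-2 + 18) + 4324)/(-4*(-53) + 3125967) = (16 + 4324)/(212 + 3125967) = 4340/3126179 = 4340*(1/3126179) = 620/446597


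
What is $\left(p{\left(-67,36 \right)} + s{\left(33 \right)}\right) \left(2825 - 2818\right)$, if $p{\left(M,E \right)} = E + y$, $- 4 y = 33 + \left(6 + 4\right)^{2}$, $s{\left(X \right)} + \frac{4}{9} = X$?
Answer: $\frac{8897}{36} \approx 247.14$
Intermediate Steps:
$s{\left(X \right)} = - \frac{4}{9} + X$
$y = - \frac{133}{4}$ ($y = - \frac{33 + \left(6 + 4\right)^{2}}{4} = - \frac{33 + 10^{2}}{4} = - \frac{33 + 100}{4} = \left(- \frac{1}{4}\right) 133 = - \frac{133}{4} \approx -33.25$)
$p{\left(M,E \right)} = - \frac{133}{4} + E$ ($p{\left(M,E \right)} = E - \frac{133}{4} = - \frac{133}{4} + E$)
$\left(p{\left(-67,36 \right)} + s{\left(33 \right)}\right) \left(2825 - 2818\right) = \left(\left(- \frac{133}{4} + 36\right) + \left(- \frac{4}{9} + 33\right)\right) \left(2825 - 2818\right) = \left(\frac{11}{4} + \frac{293}{9}\right) 7 = \frac{1271}{36} \cdot 7 = \frac{8897}{36}$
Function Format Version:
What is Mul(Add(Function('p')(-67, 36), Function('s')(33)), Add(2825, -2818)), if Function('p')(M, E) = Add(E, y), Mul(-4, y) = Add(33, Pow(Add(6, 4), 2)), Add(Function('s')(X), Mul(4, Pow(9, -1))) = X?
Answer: Rational(8897, 36) ≈ 247.14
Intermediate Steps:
Function('s')(X) = Add(Rational(-4, 9), X)
y = Rational(-133, 4) (y = Mul(Rational(-1, 4), Add(33, Pow(Add(6, 4), 2))) = Mul(Rational(-1, 4), Add(33, Pow(10, 2))) = Mul(Rational(-1, 4), Add(33, 100)) = Mul(Rational(-1, 4), 133) = Rational(-133, 4) ≈ -33.250)
Function('p')(M, E) = Add(Rational(-133, 4), E) (Function('p')(M, E) = Add(E, Rational(-133, 4)) = Add(Rational(-133, 4), E))
Mul(Add(Function('p')(-67, 36), Function('s')(33)), Add(2825, -2818)) = Mul(Add(Add(Rational(-133, 4), 36), Add(Rational(-4, 9), 33)), Add(2825, -2818)) = Mul(Add(Rational(11, 4), Rational(293, 9)), 7) = Mul(Rational(1271, 36), 7) = Rational(8897, 36)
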